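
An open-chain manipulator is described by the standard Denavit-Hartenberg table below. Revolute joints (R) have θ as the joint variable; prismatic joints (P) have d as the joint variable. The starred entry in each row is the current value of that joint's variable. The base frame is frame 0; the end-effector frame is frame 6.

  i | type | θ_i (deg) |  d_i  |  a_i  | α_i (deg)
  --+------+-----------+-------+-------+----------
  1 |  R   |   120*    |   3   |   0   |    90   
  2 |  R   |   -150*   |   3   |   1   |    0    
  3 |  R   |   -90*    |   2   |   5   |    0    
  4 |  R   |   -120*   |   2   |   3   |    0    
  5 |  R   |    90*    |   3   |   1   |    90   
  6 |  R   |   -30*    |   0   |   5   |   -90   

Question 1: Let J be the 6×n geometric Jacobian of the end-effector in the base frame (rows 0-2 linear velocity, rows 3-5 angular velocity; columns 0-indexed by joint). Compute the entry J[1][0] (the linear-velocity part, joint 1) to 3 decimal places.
6.678

axis z_0 = ẑ; lever o_n−o_0 = (6.6782,3.4330,12.1603)
cross product → J_v[:, 0] = (-3.4330,6.6782,0.0000)
J_ω[:, 0] = z_0
entry J[1][0] = 6.6782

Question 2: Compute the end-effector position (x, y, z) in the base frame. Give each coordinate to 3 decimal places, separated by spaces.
6.678 3.433 12.160

after link 1: o_1 = (0.0000, 0.0000, 3.0000)
after link 2: o_2 = (3.0311, 0.7500, 2.5000)
after link 3: o_3 = (6.0131, -0.4151, 6.8301)
after link 4: o_4 = (6.2452, 3.1830, 6.8301)
after link 5: o_5 = (8.8433, 4.6830, 7.8301)
after link 6: o_6 = (6.6782, 3.4330, 12.1603)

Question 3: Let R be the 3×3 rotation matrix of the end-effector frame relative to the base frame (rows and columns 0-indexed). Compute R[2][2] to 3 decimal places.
0.500

End-effector z-axis (col 2 of R) = (0.7500,0.4330,0.5000)
R[2][2] = 0.5000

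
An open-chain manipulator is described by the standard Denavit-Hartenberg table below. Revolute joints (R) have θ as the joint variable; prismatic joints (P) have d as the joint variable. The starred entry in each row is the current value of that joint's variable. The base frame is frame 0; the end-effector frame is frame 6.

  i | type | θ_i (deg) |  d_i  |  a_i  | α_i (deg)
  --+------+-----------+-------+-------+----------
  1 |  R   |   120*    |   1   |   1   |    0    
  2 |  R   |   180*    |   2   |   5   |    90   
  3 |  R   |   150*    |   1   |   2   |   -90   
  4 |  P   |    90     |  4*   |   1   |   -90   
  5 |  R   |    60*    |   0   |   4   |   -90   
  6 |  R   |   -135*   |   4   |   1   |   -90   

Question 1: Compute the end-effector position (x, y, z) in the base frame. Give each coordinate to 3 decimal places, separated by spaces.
after link 1: o_1 = (-0.5000, 0.8660, 1.0000)
after link 2: o_2 = (2.0000, -3.4641, 3.0000)
after link 3: o_3 = (0.2679, -2.4641, 4.0000)
after link 4: o_4 = (0.1340, -0.2321, 0.5359)
after link 5: o_5 = (2.7321, -0.7321, 3.5359)
after link 6: o_6 = (0.0790, -3.7721, 4.3841)

0.079 -3.772 4.384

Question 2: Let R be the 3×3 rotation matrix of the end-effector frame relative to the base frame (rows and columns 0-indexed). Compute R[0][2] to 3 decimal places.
0.765

End-effector z-axis (col 2 of R) = (0.7655,-0.6187,0.1768)
R[0][2] = 0.7655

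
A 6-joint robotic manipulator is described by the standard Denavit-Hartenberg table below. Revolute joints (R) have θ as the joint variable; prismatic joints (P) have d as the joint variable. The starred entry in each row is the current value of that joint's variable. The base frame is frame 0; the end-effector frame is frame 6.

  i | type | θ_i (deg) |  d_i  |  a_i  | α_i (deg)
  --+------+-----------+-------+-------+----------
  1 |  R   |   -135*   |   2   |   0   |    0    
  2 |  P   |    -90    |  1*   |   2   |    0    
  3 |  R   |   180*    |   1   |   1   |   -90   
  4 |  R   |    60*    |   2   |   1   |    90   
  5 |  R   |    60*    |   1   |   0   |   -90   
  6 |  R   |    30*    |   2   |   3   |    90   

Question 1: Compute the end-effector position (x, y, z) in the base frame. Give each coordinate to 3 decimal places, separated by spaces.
2.899 4.525 3.259

after link 1: o_1 = (0.0000, 0.0000, 2.0000)
after link 2: o_2 = (-1.4142, 1.4142, 3.0000)
after link 3: o_3 = (-0.7071, 0.7071, 4.0000)
after link 4: o_4 = (1.0607, 1.7678, 3.1340)
after link 5: o_5 = (1.6730, 1.1554, 3.6340)
after link 6: o_6 = (2.8995, 4.5251, 3.2590)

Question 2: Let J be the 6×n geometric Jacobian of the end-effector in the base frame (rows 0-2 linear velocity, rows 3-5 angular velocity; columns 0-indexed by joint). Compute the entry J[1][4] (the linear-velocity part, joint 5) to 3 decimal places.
0.843

axis z_4 = (0.6124,-0.6124,0.5000); lever o_n−o_4 = (1.8388,2.7574,0.1250)
cross product → J_v[:, 4] = (-1.4552,0.8429,2.8146)
J_ω[:, 4] = z_4
entry J[1][4] = 0.8429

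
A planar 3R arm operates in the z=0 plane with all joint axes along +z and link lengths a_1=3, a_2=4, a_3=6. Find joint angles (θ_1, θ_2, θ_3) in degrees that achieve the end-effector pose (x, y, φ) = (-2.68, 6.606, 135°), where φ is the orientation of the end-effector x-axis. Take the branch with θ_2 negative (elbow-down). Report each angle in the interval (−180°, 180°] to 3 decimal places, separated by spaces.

wrist centre = target − a_3·(cos φ, sin φ) = (1.5626, 2.3634)
cos θ_2 = (8.0273−3²−4²)/(2·3·4) = -0.7072; θ_2 = -135.0072° (elbow-down)
β = atan2(2.3634,1.5626) = 56.5275°; ψ = atan2(-2.8281,0.1712) = -86.5354°
θ_1 = β − ψ = 143.0629°
θ_3 = φ − θ_1 − θ_2 = 126.9442° (wrapped to (-180°,180°])

143.063 -135.007 126.944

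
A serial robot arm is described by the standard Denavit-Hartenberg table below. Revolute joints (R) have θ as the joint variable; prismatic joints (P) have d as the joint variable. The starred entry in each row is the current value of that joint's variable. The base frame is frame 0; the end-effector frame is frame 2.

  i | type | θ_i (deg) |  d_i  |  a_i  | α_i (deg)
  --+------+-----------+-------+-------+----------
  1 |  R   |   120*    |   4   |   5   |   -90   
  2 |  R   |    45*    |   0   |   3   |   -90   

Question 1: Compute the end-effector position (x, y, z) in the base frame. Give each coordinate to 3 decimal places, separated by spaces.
after link 1: o_1 = (-2.5000, 4.3301, 4.0000)
after link 2: o_2 = (-3.5607, 6.1672, 1.8787)

-3.561 6.167 1.879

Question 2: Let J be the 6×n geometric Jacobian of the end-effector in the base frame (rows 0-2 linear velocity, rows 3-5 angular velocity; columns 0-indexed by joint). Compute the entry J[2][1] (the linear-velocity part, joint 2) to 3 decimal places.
axis z_1 = (-0.8660,-0.5000,0.0000); lever o_n−o_1 = (-1.0607,1.8371,-2.1213)
cross product → J_v[:, 1] = (1.0607,-1.8371,-2.1213)
J_ω[:, 1] = z_1
entry J[2][1] = -2.1213

-2.121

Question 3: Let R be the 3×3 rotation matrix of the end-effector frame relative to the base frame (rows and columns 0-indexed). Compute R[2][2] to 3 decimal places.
-0.707

End-effector z-axis (col 2 of R) = (0.3536,-0.6124,-0.7071)
R[2][2] = -0.7071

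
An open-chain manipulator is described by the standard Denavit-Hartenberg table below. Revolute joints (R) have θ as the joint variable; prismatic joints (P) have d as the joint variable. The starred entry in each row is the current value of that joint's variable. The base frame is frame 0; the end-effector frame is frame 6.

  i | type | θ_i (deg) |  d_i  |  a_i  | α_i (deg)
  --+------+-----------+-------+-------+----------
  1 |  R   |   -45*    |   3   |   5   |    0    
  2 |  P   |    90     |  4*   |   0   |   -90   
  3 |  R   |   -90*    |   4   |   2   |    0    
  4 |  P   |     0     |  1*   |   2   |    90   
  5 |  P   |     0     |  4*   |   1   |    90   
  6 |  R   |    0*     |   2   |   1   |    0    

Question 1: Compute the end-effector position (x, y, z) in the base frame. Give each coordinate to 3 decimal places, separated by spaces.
after link 1: o_1 = (3.5355, -3.5355, 3.0000)
after link 2: o_2 = (3.5355, -3.5355, 7.0000)
after link 3: o_3 = (0.7071, -0.7071, 9.0000)
after link 4: o_4 = (0.0000, 0.0000, 11.0000)
after link 5: o_5 = (-2.8284, -2.8284, 12.0000)
after link 6: o_6 = (-1.4142, -4.2426, 13.0000)

-1.414 -4.243 13.000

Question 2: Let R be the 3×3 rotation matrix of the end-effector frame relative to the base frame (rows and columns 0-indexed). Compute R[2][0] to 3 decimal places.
1.000

End-effector x-axis (col 0 of R) = (0.0000,0.0000,1.0000)
R[2][0] = 1.0000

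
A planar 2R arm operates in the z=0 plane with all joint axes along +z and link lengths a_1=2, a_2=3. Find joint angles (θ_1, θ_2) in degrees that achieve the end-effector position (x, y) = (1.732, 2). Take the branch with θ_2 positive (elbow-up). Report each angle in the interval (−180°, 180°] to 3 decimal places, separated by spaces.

-30.000 120.001

cos θ_2 = (6.9998−2²−3²)/(2·2·3) = -0.5000; θ_2 = 120.0010° (elbow-up)
β = atan2(2.0000,1.7320) = 49.1074°; ψ = atan2(2.5981,0.5000) = 79.1074°
θ_1 = β − ψ = -30.0000°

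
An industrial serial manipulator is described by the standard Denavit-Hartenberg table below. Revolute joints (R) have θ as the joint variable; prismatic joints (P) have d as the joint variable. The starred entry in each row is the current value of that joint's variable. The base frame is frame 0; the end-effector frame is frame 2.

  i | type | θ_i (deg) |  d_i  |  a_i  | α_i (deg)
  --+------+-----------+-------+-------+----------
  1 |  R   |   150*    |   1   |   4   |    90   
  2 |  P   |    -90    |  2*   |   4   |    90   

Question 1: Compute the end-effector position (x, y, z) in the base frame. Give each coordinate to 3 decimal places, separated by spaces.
after link 1: o_1 = (-3.4641, 2.0000, 1.0000)
after link 2: o_2 = (-2.4641, 3.7321, -3.0000)

-2.464 3.732 -3.000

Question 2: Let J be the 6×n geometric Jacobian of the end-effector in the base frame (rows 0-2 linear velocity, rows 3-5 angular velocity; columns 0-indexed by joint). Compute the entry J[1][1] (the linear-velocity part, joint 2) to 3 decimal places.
prismatic axis z_1 = (0.5000,0.8660,0.0000)
J_v[:, 1] = z_1; J_ω[:, 1] = (0,0,0)
entry J[1][1] = 0.8660

0.866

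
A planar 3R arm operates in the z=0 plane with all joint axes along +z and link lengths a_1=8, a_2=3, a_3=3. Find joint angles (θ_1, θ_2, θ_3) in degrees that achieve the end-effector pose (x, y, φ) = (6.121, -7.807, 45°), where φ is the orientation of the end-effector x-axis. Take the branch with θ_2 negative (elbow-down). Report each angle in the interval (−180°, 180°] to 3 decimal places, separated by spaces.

-60.002 -30.001 135.002

wrist centre = target − a_3·(cos φ, sin φ) = (3.9997, -9.9283)
cos θ_2 = (114.5690−8²−3²)/(2·8·3) = 0.8660; θ_2 = -30.0006° (elbow-down)
β = atan2(-9.9283,3.9997) = -68.0577°; ψ = atan2(-1.5000,10.5981) = -8.0560°
θ_1 = β − ψ = -60.0017°
θ_3 = φ − θ_1 − θ_2 = 135.0022° (wrapped to (-180°,180°])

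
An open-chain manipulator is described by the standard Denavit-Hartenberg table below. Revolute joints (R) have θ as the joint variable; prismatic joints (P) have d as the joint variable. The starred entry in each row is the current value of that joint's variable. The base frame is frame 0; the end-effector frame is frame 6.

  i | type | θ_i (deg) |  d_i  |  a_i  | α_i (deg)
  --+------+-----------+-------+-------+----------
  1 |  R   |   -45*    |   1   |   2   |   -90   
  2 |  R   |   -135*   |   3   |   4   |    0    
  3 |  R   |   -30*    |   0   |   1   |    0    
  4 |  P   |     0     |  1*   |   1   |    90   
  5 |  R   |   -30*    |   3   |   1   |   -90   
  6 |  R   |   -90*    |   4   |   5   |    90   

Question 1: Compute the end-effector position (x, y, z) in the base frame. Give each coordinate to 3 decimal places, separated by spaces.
-0.449 10.298 -2.640

after link 1: o_1 = (1.4142, -1.4142, 1.0000)
after link 2: o_2 = (1.5355, 2.7071, 3.8284)
after link 3: o_3 = (0.8525, 3.3901, 4.0872)
after link 4: o_4 = (0.8766, 4.7802, 4.3461)
after link 5: o_5 = (-0.6175, 5.5672, 1.6724)
after link 6: o_6 = (-0.4491, 10.2978, -2.6396)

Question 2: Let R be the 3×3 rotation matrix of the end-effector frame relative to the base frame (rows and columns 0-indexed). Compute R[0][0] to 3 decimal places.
End-effector x-axis (col 0 of R) = (-0.1830,0.1830,-0.9659)
R[0][0] = -0.1830

-0.183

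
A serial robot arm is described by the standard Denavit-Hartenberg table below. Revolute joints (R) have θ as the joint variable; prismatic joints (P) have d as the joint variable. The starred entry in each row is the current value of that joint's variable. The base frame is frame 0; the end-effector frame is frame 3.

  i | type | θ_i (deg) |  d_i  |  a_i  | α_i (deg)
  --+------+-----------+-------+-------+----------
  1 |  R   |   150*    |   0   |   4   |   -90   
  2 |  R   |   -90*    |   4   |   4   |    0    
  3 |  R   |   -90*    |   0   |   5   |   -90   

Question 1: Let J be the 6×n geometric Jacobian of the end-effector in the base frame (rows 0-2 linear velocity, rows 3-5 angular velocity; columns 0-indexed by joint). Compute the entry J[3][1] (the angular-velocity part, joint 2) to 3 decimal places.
axis z_1 = (-0.5000,-0.8660,0.0000); lever o_n−o_1 = (2.3301,-5.9641,4.0000)
cross product → J_v[:, 1] = (-3.4641,2.0000,5.0000)
J_ω[:, 1] = z_1
entry J[3][1] = -0.5000

-0.500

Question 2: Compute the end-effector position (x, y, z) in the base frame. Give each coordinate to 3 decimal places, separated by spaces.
-1.134 -3.964 4.000

after link 1: o_1 = (-3.4641, 2.0000, 0.0000)
after link 2: o_2 = (-5.4641, -1.4641, 4.0000)
after link 3: o_3 = (-1.1340, -3.9641, 4.0000)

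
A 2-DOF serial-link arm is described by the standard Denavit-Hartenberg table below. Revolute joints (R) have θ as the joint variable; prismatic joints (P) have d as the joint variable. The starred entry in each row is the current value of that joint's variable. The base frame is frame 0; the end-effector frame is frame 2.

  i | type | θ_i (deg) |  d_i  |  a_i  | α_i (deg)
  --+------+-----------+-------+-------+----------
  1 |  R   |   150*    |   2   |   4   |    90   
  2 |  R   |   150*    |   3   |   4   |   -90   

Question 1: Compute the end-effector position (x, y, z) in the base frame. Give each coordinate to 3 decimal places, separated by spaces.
after link 1: o_1 = (-3.4641, 2.0000, 2.0000)
after link 2: o_2 = (1.0359, 2.8660, 4.0000)

1.036 2.866 4.000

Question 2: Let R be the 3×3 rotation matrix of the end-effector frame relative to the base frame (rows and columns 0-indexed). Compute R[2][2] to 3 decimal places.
-0.866

End-effector z-axis (col 2 of R) = (0.4330,-0.2500,-0.8660)
R[2][2] = -0.8660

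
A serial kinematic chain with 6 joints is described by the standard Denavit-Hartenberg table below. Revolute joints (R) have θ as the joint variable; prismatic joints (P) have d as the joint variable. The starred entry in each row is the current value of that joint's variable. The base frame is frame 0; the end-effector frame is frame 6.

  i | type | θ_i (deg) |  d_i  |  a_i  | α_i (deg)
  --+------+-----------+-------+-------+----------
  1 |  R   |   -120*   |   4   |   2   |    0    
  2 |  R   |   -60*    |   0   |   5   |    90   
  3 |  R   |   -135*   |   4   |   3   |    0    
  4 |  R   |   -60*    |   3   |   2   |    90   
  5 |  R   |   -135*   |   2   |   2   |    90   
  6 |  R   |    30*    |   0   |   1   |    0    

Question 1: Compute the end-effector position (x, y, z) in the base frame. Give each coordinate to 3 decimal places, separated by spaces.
-4.551 3.241 4.287

after link 1: o_1 = (-1.0000, -1.7321, 4.0000)
after link 2: o_2 = (-6.0000, -1.7321, 4.0000)
after link 3: o_3 = (-3.8787, 2.2679, 1.8787)
after link 4: o_4 = (-1.9468, 5.2679, 2.3963)
after link 5: o_5 = (-3.8305, 3.8537, 3.9621)
after link 6: o_6 = (-4.5514, 3.2414, 4.2866)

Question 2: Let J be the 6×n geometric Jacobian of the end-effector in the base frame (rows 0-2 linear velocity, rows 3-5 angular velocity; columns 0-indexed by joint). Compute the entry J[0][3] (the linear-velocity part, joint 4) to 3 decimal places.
2.408

axis z_3 = (-0.0000,1.0000,0.0000); lever o_n−o_3 = (-0.6727,0.9734,2.4079)
cross product → J_v[:, 3] = (2.4079,0.0000,0.6727)
J_ω[:, 3] = z_3
entry J[0][3] = 2.4079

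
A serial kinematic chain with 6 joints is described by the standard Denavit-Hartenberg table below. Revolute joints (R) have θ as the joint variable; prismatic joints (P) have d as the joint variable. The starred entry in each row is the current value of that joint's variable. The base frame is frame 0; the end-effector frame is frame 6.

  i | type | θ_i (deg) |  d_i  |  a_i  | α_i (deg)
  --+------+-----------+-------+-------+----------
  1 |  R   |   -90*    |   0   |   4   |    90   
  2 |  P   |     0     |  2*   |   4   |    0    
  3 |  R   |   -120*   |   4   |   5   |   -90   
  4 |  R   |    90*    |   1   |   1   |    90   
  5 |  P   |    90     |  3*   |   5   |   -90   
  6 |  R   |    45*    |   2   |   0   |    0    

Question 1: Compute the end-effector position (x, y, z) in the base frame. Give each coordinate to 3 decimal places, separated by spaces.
after link 1: o_1 = (0.0000, -4.0000, 0.0000)
after link 2: o_2 = (-2.0000, -8.0000, 0.0000)
after link 3: o_3 = (-6.0000, -5.5000, -4.3301)
after link 4: o_4 = (-5.0000, -6.3660, -4.8301)
after link 5: o_5 = (-5.0000, -9.1962, -9.9282)
after link 6: o_6 = (-7.0000, -9.1962, -9.9282)

-7.000 -9.196 -9.928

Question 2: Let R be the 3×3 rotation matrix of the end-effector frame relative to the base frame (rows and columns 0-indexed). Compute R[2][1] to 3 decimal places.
0.966

End-effector y-axis (col 1 of R) = (0.0000,0.2588,0.9659)
R[2][1] = 0.9659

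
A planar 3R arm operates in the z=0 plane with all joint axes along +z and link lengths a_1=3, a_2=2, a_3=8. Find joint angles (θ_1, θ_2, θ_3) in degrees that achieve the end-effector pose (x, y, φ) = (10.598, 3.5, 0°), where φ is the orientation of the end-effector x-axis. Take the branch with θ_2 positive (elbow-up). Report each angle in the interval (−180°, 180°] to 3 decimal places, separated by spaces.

30.000 60.002 -90.002

wrist centre = target − a_3·(cos φ, sin φ) = (2.5980, 3.5000)
cos θ_2 = (18.9996−3²−2²)/(2·3·2) = 0.5000; θ_2 = 60.0022° (elbow-up)
β = atan2(3.5000,2.5980) = 53.4140°; ψ = atan2(1.7321,3.9999) = 23.4140°
θ_1 = β − ψ = 30.0000°
θ_3 = φ − θ_1 − θ_2 = -90.0022° (wrapped to (-180°,180°])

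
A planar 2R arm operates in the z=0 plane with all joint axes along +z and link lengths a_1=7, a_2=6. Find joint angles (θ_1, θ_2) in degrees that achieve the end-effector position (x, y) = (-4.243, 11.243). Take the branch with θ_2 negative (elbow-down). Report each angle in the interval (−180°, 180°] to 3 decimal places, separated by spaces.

cos θ_2 = (144.4081−7²−6²)/(2·7·6) = 0.7072; θ_2 = -44.9893° (elbow-down)
β = atan2(11.2430,-4.2430) = 110.6760°; ψ = atan2(-4.2418,11.2434) = -20.6701°
θ_1 = β − ψ = 131.3462°

131.346 -44.989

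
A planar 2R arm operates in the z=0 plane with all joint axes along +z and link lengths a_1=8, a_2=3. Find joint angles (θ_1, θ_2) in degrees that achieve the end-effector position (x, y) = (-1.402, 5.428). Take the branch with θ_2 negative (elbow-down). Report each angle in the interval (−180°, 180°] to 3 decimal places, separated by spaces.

119.999 -150.005

cos θ_2 = (31.4288−8²−3²)/(2·8·3) = -0.8661; θ_2 = -150.0048° (elbow-down)
β = atan2(5.4280,-1.4020) = 104.4824°; ψ = atan2(-1.4998,5.4018) = -15.5171°
θ_1 = β − ψ = 119.9995°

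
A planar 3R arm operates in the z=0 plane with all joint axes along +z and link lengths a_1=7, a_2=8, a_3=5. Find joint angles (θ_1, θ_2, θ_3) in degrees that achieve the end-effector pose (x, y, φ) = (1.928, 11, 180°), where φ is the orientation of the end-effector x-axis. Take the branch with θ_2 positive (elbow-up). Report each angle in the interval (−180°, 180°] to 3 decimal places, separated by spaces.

25.591 60.002 94.407

wrist centre = target − a_3·(cos φ, sin φ) = (6.9280, 11.0000)
cos θ_2 = (168.9972−7²−8²)/(2·7·8) = 0.5000; θ_2 = 60.0017° (elbow-up)
β = atan2(11.0000,6.9280) = 57.7965°; ψ = atan2(6.9283,10.9998) = 32.2051°
θ_1 = β − ψ = 25.5914°
θ_3 = φ − θ_1 − θ_2 = 94.4069° (wrapped to (-180°,180°])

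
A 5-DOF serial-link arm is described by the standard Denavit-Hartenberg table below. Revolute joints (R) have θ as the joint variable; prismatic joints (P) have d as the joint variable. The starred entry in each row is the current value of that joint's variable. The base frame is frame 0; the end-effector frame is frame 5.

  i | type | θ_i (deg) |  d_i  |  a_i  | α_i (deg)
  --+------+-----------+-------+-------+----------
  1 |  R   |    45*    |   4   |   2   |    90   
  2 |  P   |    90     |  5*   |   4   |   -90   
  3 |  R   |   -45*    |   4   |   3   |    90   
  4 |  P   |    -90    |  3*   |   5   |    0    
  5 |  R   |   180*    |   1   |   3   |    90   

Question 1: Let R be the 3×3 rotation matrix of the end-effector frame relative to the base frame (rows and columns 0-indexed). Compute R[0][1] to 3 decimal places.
End-effector y-axis (col 1 of R) = (0.5000,-0.5000,-0.7071)
R[0][1] = 0.5000

0.500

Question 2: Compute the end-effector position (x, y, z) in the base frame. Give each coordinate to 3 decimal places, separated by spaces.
after link 1: o_1 = (1.4142, 1.4142, 4.0000)
after link 2: o_2 = (4.9497, -2.1213, 8.0000)
after link 3: o_3 = (3.6213, -6.4497, 10.1213)
after link 4: o_4 = (8.6569, -4.4142, 8.0000)
after link 5: o_5 = (7.0355, -7.0355, 7.2929)

7.036 -7.036 7.293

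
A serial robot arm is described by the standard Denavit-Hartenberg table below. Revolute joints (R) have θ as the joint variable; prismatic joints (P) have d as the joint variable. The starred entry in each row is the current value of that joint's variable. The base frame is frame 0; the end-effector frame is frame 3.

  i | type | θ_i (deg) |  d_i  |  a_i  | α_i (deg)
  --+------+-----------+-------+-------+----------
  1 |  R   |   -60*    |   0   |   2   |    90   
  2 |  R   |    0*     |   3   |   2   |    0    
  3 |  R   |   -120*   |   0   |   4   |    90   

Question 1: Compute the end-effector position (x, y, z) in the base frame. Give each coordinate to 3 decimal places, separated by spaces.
after link 1: o_1 = (1.0000, -1.7321, 0.0000)
after link 2: o_2 = (-0.5981, -4.9641, 0.0000)
after link 3: o_3 = (-1.5981, -3.2321, -3.4641)

-1.598 -3.232 -3.464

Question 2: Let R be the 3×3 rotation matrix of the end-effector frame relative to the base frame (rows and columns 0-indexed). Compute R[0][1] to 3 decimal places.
End-effector y-axis (col 1 of R) = (-0.8660,-0.5000,0.0000)
R[0][1] = -0.8660

-0.866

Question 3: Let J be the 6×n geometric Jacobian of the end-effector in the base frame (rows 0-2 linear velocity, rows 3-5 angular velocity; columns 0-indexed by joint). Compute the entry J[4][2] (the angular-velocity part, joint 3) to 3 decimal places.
axis z_2 = (-0.8660,-0.5000,0.0000); lever o_n−o_2 = (-1.0000,1.7321,-3.4641)
cross product → J_v[:, 2] = (1.7321,-3.0000,-2.0000)
J_ω[:, 2] = z_2
entry J[4][2] = -0.5000

-0.500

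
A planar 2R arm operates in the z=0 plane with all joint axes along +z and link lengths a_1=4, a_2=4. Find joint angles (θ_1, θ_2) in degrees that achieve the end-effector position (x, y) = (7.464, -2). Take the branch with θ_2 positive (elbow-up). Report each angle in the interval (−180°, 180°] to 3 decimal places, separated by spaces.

-30.003 30.005

cos θ_2 = (59.7113−4²−4²)/(2·4·4) = 0.8660; θ_2 = 30.0054° (elbow-up)
β = atan2(-2.0000,7.4640) = -15.0002°; ψ = atan2(2.0003,7.4639) = 15.0027°
θ_1 = β − ψ = -30.0029°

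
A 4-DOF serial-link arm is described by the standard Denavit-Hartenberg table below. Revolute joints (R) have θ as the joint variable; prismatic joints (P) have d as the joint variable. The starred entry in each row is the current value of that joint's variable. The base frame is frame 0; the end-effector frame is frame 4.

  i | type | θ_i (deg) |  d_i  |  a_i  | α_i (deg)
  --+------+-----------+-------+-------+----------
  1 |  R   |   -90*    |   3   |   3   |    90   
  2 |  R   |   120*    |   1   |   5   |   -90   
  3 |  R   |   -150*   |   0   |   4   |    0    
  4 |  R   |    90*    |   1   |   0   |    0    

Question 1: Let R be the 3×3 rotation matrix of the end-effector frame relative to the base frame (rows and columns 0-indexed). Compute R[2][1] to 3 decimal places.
0.750

End-effector y-axis (col 1 of R) = (0.5000,0.4330,0.7500)
R[2][1] = 0.7500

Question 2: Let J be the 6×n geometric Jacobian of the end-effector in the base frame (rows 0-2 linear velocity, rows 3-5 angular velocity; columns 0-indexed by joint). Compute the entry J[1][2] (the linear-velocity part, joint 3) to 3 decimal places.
axis z_2 = (-0.0000,0.8660,-0.5000); lever o_n−o_2 = (-2.0000,-0.8660,-3.5000)
cross product → J_v[:, 2] = (-3.4641,1.0000,1.7321)
J_ω[:, 2] = z_2
entry J[1][2] = 1.0000

1.000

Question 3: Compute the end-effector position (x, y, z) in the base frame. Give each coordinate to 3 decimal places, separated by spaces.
-3.000 -1.366 3.830

after link 1: o_1 = (0.0000, -3.0000, 3.0000)
after link 2: o_2 = (-1.0000, -0.5000, 7.3301)
after link 3: o_3 = (-3.0000, -2.2321, 4.3301)
after link 4: o_4 = (-3.0000, -1.3660, 3.8301)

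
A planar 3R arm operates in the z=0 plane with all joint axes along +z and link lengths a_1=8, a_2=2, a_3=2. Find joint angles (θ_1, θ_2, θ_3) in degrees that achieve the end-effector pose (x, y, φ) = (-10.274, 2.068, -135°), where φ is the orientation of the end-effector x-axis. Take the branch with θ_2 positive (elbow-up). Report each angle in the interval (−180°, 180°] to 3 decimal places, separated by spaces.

wrist centre = target − a_3·(cos φ, sin φ) = (-8.8598, 3.4822)
cos θ_2 = (90.6216−8²−2²)/(2·8·2) = 0.7069; θ_2 = 45.0147° (elbow-up)
β = atan2(3.4822,-8.8598) = 158.5434°; ψ = atan2(1.4146,9.4139) = 8.5456°
θ_1 = β − ψ = 149.9978°
θ_3 = φ − θ_1 − θ_2 = 29.9876° (wrapped to (-180°,180°])

149.998 45.015 29.988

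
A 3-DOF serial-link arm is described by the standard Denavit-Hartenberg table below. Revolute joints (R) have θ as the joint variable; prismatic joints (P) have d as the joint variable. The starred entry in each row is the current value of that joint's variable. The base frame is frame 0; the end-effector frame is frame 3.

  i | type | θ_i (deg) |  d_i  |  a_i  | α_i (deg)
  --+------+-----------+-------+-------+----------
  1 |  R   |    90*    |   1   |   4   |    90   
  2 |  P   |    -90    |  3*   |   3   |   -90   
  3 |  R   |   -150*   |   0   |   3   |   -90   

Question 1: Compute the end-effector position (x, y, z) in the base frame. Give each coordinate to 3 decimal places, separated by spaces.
after link 1: o_1 = (0.0000, 4.0000, 1.0000)
after link 2: o_2 = (3.0000, 4.0000, -2.0000)
after link 3: o_3 = (4.5000, 4.0000, 0.5981)

4.500 4.000 0.598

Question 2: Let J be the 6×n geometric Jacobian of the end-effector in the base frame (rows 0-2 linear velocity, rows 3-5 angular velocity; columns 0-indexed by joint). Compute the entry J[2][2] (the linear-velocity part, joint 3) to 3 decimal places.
axis z_2 = (0.0000,1.0000,0.0000); lever o_n−o_2 = (1.5000,-0.0000,2.5981)
cross product → J_v[:, 2] = (2.5981,-0.0000,-1.5000)
J_ω[:, 2] = z_2
entry J[2][2] = -1.5000

-1.500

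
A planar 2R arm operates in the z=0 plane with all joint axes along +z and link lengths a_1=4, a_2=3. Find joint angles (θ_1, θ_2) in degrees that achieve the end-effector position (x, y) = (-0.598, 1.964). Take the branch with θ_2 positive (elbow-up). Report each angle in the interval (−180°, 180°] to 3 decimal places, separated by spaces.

cos θ_2 = (4.2149−4²−3²)/(2·4·3) = -0.8660; θ_2 = 150.0023° (elbow-up)
β = atan2(1.9640,-0.5980) = 106.9345°; ψ = atan2(1.4999,1.4019) = 46.9349°
θ_1 = β − ψ = 59.9996°

60.000 150.002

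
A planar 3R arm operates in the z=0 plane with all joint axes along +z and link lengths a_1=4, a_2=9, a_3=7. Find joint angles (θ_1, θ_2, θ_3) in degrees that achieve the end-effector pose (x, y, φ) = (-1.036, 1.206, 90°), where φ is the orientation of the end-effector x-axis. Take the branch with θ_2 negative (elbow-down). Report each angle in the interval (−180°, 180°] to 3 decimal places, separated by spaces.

30.004 -150.004 -150.000

wrist centre = target − a_3·(cos φ, sin φ) = (-1.0360, -5.7940)
cos θ_2 = (34.6437−4²−9²)/(2·4·9) = -0.8661; θ_2 = -150.0039° (elbow-down)
β = atan2(-5.7940,-1.0360) = -100.1377°; ψ = atan2(-4.4995,-3.7945) = -130.1419°
θ_1 = β − ψ = 30.0042°
θ_3 = φ − θ_1 − θ_2 = -150.0003° (wrapped to (-180°,180°])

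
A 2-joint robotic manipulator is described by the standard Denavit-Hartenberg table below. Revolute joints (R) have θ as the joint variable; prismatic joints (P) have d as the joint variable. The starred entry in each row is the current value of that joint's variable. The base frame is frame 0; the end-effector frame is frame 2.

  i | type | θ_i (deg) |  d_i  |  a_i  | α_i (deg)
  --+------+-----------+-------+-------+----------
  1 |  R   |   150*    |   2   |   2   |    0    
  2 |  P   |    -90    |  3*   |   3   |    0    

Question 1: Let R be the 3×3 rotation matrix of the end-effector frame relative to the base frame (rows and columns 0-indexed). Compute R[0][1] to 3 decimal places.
End-effector y-axis (col 1 of R) = (-0.8660,0.5000,0.0000)
R[0][1] = -0.8660

-0.866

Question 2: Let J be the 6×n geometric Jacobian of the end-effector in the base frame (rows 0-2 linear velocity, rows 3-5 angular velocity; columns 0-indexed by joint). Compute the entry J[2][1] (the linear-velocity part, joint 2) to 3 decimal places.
prismatic axis z_1 = (0.0000,0.0000,1.0000)
J_v[:, 1] = z_1; J_ω[:, 1] = (0,0,0)
entry J[2][1] = 1.0000

1.000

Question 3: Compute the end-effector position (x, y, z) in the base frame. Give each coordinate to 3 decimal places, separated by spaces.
after link 1: o_1 = (-1.7321, 1.0000, 2.0000)
after link 2: o_2 = (-0.2321, 3.5981, 5.0000)

-0.232 3.598 5.000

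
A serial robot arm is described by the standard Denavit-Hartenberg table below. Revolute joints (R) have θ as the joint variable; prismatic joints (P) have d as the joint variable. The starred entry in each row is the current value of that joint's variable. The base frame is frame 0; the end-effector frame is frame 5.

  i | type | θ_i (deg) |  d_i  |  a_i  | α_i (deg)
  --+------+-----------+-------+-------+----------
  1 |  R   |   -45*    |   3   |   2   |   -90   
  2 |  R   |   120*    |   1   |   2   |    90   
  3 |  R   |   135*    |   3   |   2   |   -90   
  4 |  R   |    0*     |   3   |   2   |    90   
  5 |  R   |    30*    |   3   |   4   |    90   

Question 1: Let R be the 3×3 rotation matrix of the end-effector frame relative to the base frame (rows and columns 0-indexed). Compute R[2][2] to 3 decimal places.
End-effector z-axis (col 2 of R) = (0.5915,0.7745,-0.2241)
R[2][2] = -0.2241

-0.224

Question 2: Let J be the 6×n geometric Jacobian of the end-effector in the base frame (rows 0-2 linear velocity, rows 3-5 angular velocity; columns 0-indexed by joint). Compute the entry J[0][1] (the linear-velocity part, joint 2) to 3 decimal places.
2.051

axis z_1 = (0.7071,0.7071,0.0000); lever o_n−o_1 = (8.0223,-4.1440,2.9006)
cross product → J_v[:, 1] = (2.0510,-2.0510,-8.6029)
J_ω[:, 1] = z_1
entry J[0][1] = 2.0510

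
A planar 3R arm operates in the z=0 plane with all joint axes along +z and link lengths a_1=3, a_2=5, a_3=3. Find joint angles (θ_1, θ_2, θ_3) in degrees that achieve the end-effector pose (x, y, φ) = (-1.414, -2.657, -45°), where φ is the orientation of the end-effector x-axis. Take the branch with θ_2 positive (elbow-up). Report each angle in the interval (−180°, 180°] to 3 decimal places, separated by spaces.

wrist centre = target − a_3·(cos φ, sin φ) = (-3.5353, -0.5357)
cos θ_2 = (12.7854−3²−5²)/(2·3·5) = -0.7072; θ_2 = 135.0037° (elbow-up)
β = atan2(-0.5357,-3.5353) = -171.3840°; ψ = atan2(3.5353,-0.5358) = 98.6173°
θ_1 = β − ψ = -270.0013°
θ_3 = φ − θ_1 − θ_2 = 89.9976° (wrapped to (-180°,180°])

89.999 135.004 89.998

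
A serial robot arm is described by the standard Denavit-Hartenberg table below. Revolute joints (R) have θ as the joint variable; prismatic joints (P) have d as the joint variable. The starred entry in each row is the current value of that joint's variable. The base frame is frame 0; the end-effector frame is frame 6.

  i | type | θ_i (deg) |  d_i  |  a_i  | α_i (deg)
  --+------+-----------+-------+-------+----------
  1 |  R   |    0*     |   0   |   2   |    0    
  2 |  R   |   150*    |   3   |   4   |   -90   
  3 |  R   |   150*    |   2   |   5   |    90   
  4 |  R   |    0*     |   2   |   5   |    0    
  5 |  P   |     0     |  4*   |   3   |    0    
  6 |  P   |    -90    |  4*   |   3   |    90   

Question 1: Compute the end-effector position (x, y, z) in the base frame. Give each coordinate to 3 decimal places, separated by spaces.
4.456 -0.263 -12.160

after link 1: o_1 = (2.0000, 0.0000, 0.0000)
after link 2: o_2 = (-1.4641, 2.0000, 3.0000)
after link 3: o_3 = (1.2859, -1.8971, 0.5000)
after link 4: o_4 = (4.1699, -3.5622, -3.7321)
after link 5: o_5 = (4.6878, -3.8612, -8.6962)
after link 6: o_6 = (4.4558, -0.2631, -12.1603)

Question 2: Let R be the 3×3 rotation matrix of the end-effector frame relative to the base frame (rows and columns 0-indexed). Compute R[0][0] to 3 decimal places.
0.500

End-effector x-axis (col 0 of R) = (0.5000,0.8660,-0.0000)
R[0][0] = 0.5000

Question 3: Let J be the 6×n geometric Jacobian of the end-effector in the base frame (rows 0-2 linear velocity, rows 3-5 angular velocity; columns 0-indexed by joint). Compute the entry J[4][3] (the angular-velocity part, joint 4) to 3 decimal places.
axis z_3 = (-0.4330,0.2500,-0.8660); lever o_n−o_3 = (3.1699,1.6340,-12.6603)
cross product → J_v[:, 3] = (-1.7500,-8.2272,-1.5000)
J_ω[:, 3] = z_3
entry J[4][3] = 0.2500

0.250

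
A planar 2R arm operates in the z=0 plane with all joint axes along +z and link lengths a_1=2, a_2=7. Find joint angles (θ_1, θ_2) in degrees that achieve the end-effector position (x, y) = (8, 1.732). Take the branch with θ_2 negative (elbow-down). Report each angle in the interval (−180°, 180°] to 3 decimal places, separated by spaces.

cos θ_2 = (66.9998−2²−7²)/(2·2·7) = 0.5000; θ_2 = -60.0004° (elbow-down)
β = atan2(1.7320,8.0000) = 12.2160°; ψ = atan2(-6.0622,5.5000) = -47.7840°
θ_1 = β − ψ = 60.0000°

60.000 -60.000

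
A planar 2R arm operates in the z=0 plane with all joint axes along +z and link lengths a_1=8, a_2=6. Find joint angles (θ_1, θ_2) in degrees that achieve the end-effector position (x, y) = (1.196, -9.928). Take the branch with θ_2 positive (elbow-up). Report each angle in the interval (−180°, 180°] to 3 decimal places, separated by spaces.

-120.002 90.003

cos θ_2 = (99.9956−8²−6²)/(2·8·6) = -0.0000; θ_2 = 90.0026° (elbow-up)
β = atan2(-9.9280,1.1960) = -83.1308°; ψ = atan2(6.0000,7.9997) = 36.8708°
θ_1 = β − ψ = -120.0017°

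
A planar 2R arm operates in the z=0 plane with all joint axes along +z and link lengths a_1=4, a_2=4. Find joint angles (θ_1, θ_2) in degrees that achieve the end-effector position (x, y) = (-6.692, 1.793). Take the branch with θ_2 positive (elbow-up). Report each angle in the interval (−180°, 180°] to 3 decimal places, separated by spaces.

cos θ_2 = (47.9977−4²−4²)/(2·4·4) = 0.4999; θ_2 = 60.0047° (elbow-up)
β = atan2(1.7930,-6.6920) = 165.0009°; ψ = atan2(3.4643,5.9997) = 30.0024°
θ_1 = β − ψ = 134.9986°

134.999 60.005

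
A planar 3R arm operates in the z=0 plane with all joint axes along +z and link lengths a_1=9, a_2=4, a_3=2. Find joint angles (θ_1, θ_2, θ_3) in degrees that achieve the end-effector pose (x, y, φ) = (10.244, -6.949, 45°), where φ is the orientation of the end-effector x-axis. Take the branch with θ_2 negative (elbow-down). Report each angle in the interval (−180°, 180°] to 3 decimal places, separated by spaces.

-29.996 -45.004 120.000

wrist centre = target − a_3·(cos φ, sin φ) = (8.8298, -8.3632)
cos θ_2 = (147.9085−9²−4²)/(2·9·4) = 0.7071; θ_2 = -45.0036° (elbow-down)
β = atan2(-8.3632,8.8298) = -43.4455°; ψ = atan2(-2.8286,11.8282) = -13.4491°
θ_1 = β − ψ = -29.9964°
θ_3 = φ − θ_1 − θ_2 = 120.0000° (wrapped to (-180°,180°])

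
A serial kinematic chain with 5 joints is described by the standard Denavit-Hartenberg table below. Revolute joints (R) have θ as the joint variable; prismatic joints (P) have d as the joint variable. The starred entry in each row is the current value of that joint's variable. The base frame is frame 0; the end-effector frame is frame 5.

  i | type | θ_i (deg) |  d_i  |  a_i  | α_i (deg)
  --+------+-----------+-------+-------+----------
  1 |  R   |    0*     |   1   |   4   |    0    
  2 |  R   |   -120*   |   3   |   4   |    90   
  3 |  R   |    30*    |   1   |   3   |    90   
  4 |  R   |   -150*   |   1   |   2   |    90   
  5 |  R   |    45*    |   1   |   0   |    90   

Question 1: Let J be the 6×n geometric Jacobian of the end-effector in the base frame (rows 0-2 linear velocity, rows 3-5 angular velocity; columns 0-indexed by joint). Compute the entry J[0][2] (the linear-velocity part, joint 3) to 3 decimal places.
axis z_2 = (-0.8660,0.5000,0.0000); lever o_n−o_2 = (-1.3325,-0.5760,-0.4821)
cross product → J_v[:, 2] = (-0.2410,-0.4175,1.1651)
J_ω[:, 2] = z_2
entry J[0][2] = -0.2410

-0.241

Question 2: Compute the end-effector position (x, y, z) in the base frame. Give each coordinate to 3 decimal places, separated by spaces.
after link 1: o_1 = (4.0000, 0.0000, 1.0000)
after link 2: o_2 = (2.0000, -3.4641, 4.0000)
after link 3: o_3 = (-0.1651, -5.2141, 5.5000)
after link 4: o_4 = (1.2010, -4.8481, 3.7679)
after link 5: o_5 = (0.6675, -4.0401, 3.5179)

0.667 -4.040 3.518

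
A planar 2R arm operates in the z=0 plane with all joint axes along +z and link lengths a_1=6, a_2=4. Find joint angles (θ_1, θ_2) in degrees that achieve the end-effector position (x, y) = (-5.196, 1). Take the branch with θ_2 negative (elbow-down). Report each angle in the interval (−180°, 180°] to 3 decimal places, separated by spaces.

cos θ_2 = (27.9984−6²−4²)/(2·6·4) = -0.5000; θ_2 = -120.0022° (elbow-down)
β = atan2(1.0000,-5.1960) = 169.1063°; ψ = atan2(-3.4640,3.9999) = -40.8937°
θ_1 = β − ψ = 210.0000°

-150.000 -120.002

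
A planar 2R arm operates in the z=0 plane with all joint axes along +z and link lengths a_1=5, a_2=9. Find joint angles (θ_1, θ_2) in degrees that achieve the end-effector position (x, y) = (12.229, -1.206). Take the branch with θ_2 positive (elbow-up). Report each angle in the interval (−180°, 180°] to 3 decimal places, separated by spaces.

cos θ_2 = (151.0029−5²−9²)/(2·5·9) = 0.5000; θ_2 = 59.9979° (elbow-up)
β = atan2(-1.2060,12.2290) = -5.6322°; ψ = atan2(7.7941,9.5003) = 39.3655°
θ_1 = β − ψ = -44.9977°

-44.998 59.998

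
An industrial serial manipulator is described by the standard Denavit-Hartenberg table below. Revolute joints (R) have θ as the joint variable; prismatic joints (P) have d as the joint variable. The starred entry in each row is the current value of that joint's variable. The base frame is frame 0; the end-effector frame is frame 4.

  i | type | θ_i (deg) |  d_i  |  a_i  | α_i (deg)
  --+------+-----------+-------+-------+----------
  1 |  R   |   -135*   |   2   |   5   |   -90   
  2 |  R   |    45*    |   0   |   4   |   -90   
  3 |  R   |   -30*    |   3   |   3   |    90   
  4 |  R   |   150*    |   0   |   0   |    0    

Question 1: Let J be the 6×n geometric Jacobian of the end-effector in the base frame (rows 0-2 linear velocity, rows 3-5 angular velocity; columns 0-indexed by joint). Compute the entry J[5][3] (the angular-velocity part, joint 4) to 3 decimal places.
axis z_3 = (0.8624,-0.3624,0.3536); lever o_n−o_3 = (0.0000,0.0000,0.0000)
cross product → J_v[:, 3] = (-0.0000,0.0000,0.0000)
J_ω[:, 3] = z_3
entry J[5][3] = 0.3536

0.354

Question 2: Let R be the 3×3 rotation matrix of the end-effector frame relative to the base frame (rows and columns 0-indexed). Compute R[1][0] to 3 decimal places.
0.931

End-effector x-axis (col 0 of R) = (0.3188,0.9312,0.1768)
R[1][0] = 0.9312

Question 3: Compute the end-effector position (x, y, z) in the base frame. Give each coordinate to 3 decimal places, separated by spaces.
-4.274 -6.395 -4.787

after link 1: o_1 = (-3.5355, -3.5355, 2.0000)
after link 2: o_2 = (-5.5355, -5.5355, -0.8284)
after link 3: o_3 = (-4.2739, -6.3952, -4.7869)
after link 4: o_4 = (-4.2739, -6.3952, -4.7869)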